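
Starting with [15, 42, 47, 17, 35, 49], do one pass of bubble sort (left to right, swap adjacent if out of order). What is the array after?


After one pass: [15, 42, 17, 35, 47, 49]


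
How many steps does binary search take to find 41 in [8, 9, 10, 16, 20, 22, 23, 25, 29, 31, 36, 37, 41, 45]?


Search for 41:
[0,13] mid=6 arr[6]=23
[7,13] mid=10 arr[10]=36
[11,13] mid=12 arr[12]=41
Total: 3 comparisons


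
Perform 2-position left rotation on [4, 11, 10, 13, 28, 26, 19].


Left rotate by 2: [10, 13, 28, 26, 19, 4, 11]


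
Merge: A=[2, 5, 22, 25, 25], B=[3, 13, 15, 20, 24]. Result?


Compare heads, take smaller each step.
Merged: [2, 3, 5, 13, 15, 20, 22, 24, 25, 25]


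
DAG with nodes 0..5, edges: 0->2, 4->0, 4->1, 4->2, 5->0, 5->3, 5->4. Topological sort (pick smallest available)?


Kahn's algorithm, process smallest node first
Order: [5, 3, 4, 0, 1, 2]


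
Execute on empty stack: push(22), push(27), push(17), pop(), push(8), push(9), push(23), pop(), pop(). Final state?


push(22) -> [22]
push(27) -> [22, 27]
push(17) -> [22, 27, 17]
pop() returns 17 -> [22, 27]
push(8) -> [22, 27, 8]
push(9) -> [22, 27, 8, 9]
push(23) -> [22, 27, 8, 9, 23]
pop() returns 23 -> [22, 27, 8, 9]
pop() returns 9 -> [22, 27, 8]
Final stack (bottom to top): [22, 27, 8]


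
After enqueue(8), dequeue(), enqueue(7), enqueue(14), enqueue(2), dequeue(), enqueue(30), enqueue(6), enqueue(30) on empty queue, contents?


enqueue(8) -> [8]
dequeue() returns 8 -> []
enqueue(7) -> [7]
enqueue(14) -> [7, 14]
enqueue(2) -> [7, 14, 2]
dequeue() returns 7 -> [14, 2]
enqueue(30) -> [14, 2, 30]
enqueue(6) -> [14, 2, 30, 6]
enqueue(30) -> [14, 2, 30, 6, 30]
Final queue (front to back): [14, 2, 30, 6, 30]


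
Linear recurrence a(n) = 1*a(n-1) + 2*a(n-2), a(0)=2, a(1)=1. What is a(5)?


Build bottom-up:
...a(3)=7, a(4)=17, a(5)=1*17+2*7=31


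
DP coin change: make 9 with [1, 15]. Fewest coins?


dp[0]=0; dp[i]=1+min(dp[i-c] for c in coins)
...dp[4]=4, dp[5]=5, dp[6]=6, dp[7]=7, dp[8]=8, dp[9]=9
Minimum coins for 9 = 9


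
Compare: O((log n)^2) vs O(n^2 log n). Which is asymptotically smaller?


polylogarithmic grows slower than n^2 log n
O((log n)^2) is asymptotically smaller; O(n^2 log n) grows faster


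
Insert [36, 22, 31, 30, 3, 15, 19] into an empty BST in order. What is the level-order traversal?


Root = 36; build tree by BST insertion.
Level-Order traversal: [36, 22, 3, 31, 15, 30, 19]


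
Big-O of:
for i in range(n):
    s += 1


Per nesting level: O(n) = O(n)
Complexity: O(n)


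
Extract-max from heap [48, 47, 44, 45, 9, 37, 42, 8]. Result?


Max = 48
Replace root with last, heapify down
Resulting heap: [47, 45, 44, 8, 9, 37, 42]


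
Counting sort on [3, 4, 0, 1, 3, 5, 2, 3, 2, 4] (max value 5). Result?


Count array: [1, 1, 2, 3, 2, 1]
Reconstruct: [0, 1, 2, 2, 3, 3, 3, 4, 4, 5]


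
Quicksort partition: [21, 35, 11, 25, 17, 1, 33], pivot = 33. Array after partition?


Elements <= 33 go left of pivot.
Result: [21, 11, 25, 17, 1, 33, 35], pivot at index 5


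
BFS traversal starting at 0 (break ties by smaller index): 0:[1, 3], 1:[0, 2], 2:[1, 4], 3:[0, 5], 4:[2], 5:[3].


BFS queue: start with [0]
Visit order: [0, 1, 3, 2, 5, 4]


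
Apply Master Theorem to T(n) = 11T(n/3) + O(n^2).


a=11, b=3, c=2. log_3(11)=2.183 > c=2. Case 1: O(n^log_b(a)) = O(n^2.183)
Complexity: O(n^2.183)


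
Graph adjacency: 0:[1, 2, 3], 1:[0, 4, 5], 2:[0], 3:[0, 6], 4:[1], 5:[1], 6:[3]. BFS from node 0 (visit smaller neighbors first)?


BFS queue: start with [0]
Visit order: [0, 1, 2, 3, 4, 5, 6]


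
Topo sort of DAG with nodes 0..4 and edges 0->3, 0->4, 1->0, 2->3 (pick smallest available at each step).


Kahn's algorithm, process smallest node first
Order: [1, 0, 2, 3, 4]


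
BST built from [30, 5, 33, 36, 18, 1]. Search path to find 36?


BST root = 30
Search for 36: compare at each node
Path: [30, 33, 36]


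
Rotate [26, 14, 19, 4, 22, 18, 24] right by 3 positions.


Right rotate by 3: [22, 18, 24, 26, 14, 19, 4]


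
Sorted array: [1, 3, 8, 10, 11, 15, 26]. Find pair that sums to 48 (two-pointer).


Two pointers: lo=0, hi=6
No pair sums to 48


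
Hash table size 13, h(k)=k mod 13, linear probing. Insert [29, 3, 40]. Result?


Insertions: 29->slot 3; 3->slot 4; 40->slot 1
Table: [None, 40, None, 29, 3, None, None, None, None, None, None, None, None]


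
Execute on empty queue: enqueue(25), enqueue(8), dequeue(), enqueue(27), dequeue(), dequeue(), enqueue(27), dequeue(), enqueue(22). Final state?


enqueue(25) -> [25]
enqueue(8) -> [25, 8]
dequeue() returns 25 -> [8]
enqueue(27) -> [8, 27]
dequeue() returns 8 -> [27]
dequeue() returns 27 -> []
enqueue(27) -> [27]
dequeue() returns 27 -> []
enqueue(22) -> [22]
Final queue (front to back): [22]


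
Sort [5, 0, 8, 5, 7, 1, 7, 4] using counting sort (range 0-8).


Count array: [1, 1, 0, 0, 1, 2, 0, 2, 1]
Reconstruct: [0, 1, 4, 5, 5, 7, 7, 8]


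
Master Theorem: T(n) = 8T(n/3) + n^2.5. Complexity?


a=8, b=3, c=2.5. log_3(8)=1.893 < c=2.5. Case 3: O(n^c) = O(n^2.500)
Complexity: O(n^2.500)


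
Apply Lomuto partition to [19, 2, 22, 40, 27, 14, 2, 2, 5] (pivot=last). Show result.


Elements <= 5 go left of pivot.
Result: [2, 2, 2, 5, 27, 14, 19, 22, 40], pivot at index 3


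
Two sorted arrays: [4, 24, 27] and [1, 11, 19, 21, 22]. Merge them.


Compare heads, take smaller each step.
Merged: [1, 4, 11, 19, 21, 22, 24, 27]


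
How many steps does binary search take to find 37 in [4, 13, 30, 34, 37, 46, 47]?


Search for 37:
[0,6] mid=3 arr[3]=34
[4,6] mid=5 arr[5]=46
[4,4] mid=4 arr[4]=37
Total: 3 comparisons


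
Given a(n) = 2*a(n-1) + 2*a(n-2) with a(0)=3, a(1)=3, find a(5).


Build bottom-up:
...a(3)=30, a(4)=84, a(5)=2*84+2*30=228


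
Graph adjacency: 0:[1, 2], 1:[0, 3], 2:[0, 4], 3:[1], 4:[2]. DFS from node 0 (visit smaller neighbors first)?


DFS stack-based: start with [0]
Visit order: [0, 1, 3, 2, 4]


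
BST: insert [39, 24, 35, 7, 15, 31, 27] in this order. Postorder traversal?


Root = 39; build tree by BST insertion.
Postorder traversal: [15, 7, 27, 31, 35, 24, 39]


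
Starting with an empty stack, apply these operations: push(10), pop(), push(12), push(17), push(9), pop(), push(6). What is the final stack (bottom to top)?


push(10) -> [10]
pop() returns 10 -> []
push(12) -> [12]
push(17) -> [12, 17]
push(9) -> [12, 17, 9]
pop() returns 9 -> [12, 17]
push(6) -> [12, 17, 6]
Final stack (bottom to top): [12, 17, 6]


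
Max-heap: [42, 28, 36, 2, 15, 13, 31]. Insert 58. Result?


Append 58: [42, 28, 36, 2, 15, 13, 31, 58]
Bubble up: swap idx 7(58) with idx 3(2); swap idx 3(58) with idx 1(28); swap idx 1(58) with idx 0(42)
Result: [58, 42, 36, 28, 15, 13, 31, 2]


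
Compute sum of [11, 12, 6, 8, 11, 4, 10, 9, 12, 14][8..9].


Prefix sums: [0, 11, 23, 29, 37, 48, 52, 62, 71, 83, 97]
Sum[8..9] = prefix[10] - prefix[8] = 97 - 71 = 26


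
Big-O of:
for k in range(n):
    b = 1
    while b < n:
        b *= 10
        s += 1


Per nesting level: O(n) * O(log n) = O(n log n)
Complexity: O(n log n)


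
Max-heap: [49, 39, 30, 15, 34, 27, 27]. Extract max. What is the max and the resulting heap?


Max = 49
Replace root with last, heapify down
Resulting heap: [39, 34, 30, 15, 27, 27]


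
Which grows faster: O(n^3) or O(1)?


constant grows slower than cubic
O(1) is asymptotically smaller; O(n^3) grows faster


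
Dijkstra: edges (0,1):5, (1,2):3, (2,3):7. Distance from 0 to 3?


Dijkstra from 0:
Distances: {0: 0, 1: 5, 2: 8, 3: 15}
Shortest distance to 3 = 15, path = [0, 1, 2, 3]


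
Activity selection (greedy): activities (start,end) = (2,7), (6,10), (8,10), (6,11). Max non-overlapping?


Greedy: pick earliest-ending, then skip overlaps.
Selected (2 activities): [(2, 7), (8, 10)]


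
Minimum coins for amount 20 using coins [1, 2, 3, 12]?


dp[0]=0; dp[i]=1+min(dp[i-c] for c in coins)
...dp[15]=2, dp[16]=3, dp[17]=3, dp[18]=3, dp[19]=4, dp[20]=4
Minimum coins for 20 = 4


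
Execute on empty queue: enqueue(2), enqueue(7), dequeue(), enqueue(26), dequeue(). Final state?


enqueue(2) -> [2]
enqueue(7) -> [2, 7]
dequeue() returns 2 -> [7]
enqueue(26) -> [7, 26]
dequeue() returns 7 -> [26]
Final queue (front to back): [26]


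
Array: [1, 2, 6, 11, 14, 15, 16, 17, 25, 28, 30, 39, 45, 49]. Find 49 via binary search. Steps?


Search for 49:
[0,13] mid=6 arr[6]=16
[7,13] mid=10 arr[10]=30
[11,13] mid=12 arr[12]=45
[13,13] mid=13 arr[13]=49
Total: 4 comparisons


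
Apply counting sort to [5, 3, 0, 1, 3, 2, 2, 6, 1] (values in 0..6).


Count array: [1, 2, 2, 2, 0, 1, 1]
Reconstruct: [0, 1, 1, 2, 2, 3, 3, 5, 6]


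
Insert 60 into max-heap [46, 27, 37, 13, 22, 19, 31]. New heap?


Append 60: [46, 27, 37, 13, 22, 19, 31, 60]
Bubble up: swap idx 7(60) with idx 3(13); swap idx 3(60) with idx 1(27); swap idx 1(60) with idx 0(46)
Result: [60, 46, 37, 27, 22, 19, 31, 13]


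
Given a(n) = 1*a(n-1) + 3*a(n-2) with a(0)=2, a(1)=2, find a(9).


Build bottom-up:
...a(7)=434, a(8)=1016, a(9)=1*1016+3*434=2318


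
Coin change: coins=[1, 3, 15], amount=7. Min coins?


dp[0]=0; dp[i]=1+min(dp[i-c] for c in coins)
...dp[2]=2, dp[3]=1, dp[4]=2, dp[5]=3, dp[6]=2, dp[7]=3
Minimum coins for 7 = 3


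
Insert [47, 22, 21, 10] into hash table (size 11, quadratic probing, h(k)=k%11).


Insertions: 47->slot 3; 22->slot 0; 21->slot 10; 10->slot 8
Table: [22, None, None, 47, None, None, None, None, 10, None, 21]


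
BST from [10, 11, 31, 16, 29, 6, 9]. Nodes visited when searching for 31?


BST root = 10
Search for 31: compare at each node
Path: [10, 11, 31]


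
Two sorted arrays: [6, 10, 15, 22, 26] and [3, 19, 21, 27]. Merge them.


Compare heads, take smaller each step.
Merged: [3, 6, 10, 15, 19, 21, 22, 26, 27]


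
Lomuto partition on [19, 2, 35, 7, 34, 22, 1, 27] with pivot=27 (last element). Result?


Elements <= 27 go left of pivot.
Result: [19, 2, 7, 22, 1, 27, 34, 35], pivot at index 5


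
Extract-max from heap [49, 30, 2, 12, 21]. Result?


Max = 49
Replace root with last, heapify down
Resulting heap: [30, 21, 2, 12]


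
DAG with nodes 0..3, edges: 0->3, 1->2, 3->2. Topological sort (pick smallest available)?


Kahn's algorithm, process smallest node first
Order: [0, 1, 3, 2]


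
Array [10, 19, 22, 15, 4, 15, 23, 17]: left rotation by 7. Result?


Left rotate by 7: [17, 10, 19, 22, 15, 4, 15, 23]


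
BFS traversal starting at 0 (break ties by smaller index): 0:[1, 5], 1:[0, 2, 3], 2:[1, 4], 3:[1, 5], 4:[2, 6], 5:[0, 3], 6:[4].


BFS queue: start with [0]
Visit order: [0, 1, 5, 2, 3, 4, 6]


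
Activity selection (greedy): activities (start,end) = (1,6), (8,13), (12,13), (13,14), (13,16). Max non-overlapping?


Greedy: pick earliest-ending, then skip overlaps.
Selected (3 activities): [(1, 6), (8, 13), (13, 14)]


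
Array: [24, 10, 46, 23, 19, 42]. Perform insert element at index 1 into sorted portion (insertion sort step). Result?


After one pass: [10, 24, 46, 23, 19, 42]


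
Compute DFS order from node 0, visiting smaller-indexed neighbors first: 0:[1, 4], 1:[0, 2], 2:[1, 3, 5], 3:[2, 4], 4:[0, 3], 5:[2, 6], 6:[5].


DFS stack-based: start with [0]
Visit order: [0, 1, 2, 3, 4, 5, 6]


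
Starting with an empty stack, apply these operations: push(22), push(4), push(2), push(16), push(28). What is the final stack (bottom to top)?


push(22) -> [22]
push(4) -> [22, 4]
push(2) -> [22, 4, 2]
push(16) -> [22, 4, 2, 16]
push(28) -> [22, 4, 2, 16, 28]
Final stack (bottom to top): [22, 4, 2, 16, 28]


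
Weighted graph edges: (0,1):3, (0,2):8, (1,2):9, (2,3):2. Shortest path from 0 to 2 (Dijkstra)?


Dijkstra from 0:
Distances: {0: 0, 1: 3, 2: 8, 3: 10}
Shortest distance to 2 = 8, path = [0, 2]


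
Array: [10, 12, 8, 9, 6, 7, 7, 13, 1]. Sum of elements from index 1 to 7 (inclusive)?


Prefix sums: [0, 10, 22, 30, 39, 45, 52, 59, 72, 73]
Sum[1..7] = prefix[8] - prefix[1] = 72 - 10 = 62


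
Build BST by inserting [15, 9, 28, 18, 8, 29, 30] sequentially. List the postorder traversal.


Root = 15; build tree by BST insertion.
Postorder traversal: [8, 9, 18, 30, 29, 28, 15]


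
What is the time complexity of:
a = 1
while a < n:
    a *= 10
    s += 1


Per nesting level: O(log n) = O(log n)
Complexity: O(log n)


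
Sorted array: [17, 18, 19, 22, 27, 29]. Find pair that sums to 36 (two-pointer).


Two pointers: lo=0, hi=5
Found pair: (17, 19) summing to 36


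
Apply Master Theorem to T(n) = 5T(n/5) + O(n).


a=5, b=5, c=1. log_5(5)=1 = c=1. Case 2: O(n^c log n) = O(n log n)
Complexity: O(n log n)


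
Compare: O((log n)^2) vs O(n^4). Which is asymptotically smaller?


polylogarithmic grows slower than quartic
O((log n)^2) is asymptotically smaller; O(n^4) grows faster


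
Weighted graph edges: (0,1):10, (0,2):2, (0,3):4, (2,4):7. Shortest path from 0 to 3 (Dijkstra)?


Dijkstra from 0:
Distances: {0: 0, 1: 10, 2: 2, 3: 4, 4: 9}
Shortest distance to 3 = 4, path = [0, 3]


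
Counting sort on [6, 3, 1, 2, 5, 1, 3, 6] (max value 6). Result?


Count array: [0, 2, 1, 2, 0, 1, 2]
Reconstruct: [1, 1, 2, 3, 3, 5, 6, 6]


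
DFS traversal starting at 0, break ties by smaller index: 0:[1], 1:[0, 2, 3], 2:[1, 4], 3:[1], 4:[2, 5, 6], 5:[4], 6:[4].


DFS stack-based: start with [0]
Visit order: [0, 1, 2, 4, 5, 6, 3]


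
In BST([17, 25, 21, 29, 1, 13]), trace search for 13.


BST root = 17
Search for 13: compare at each node
Path: [17, 1, 13]


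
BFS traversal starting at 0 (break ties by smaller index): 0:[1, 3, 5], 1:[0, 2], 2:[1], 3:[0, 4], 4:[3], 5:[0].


BFS queue: start with [0]
Visit order: [0, 1, 3, 5, 2, 4]


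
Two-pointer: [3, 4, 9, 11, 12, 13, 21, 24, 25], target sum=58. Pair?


Two pointers: lo=0, hi=8
No pair sums to 58


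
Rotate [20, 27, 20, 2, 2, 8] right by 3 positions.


Right rotate by 3: [2, 2, 8, 20, 27, 20]


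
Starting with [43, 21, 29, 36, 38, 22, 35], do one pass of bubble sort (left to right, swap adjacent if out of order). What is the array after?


After one pass: [21, 29, 36, 38, 22, 35, 43]


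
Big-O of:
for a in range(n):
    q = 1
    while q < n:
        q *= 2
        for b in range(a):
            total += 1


Per nesting level: O(n) * O(log n) * O(n) [triangular over a] = O(n^2 log n)
Complexity: O(n^2 log n)


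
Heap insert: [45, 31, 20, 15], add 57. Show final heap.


Append 57: [45, 31, 20, 15, 57]
Bubble up: swap idx 4(57) with idx 1(31); swap idx 1(57) with idx 0(45)
Result: [57, 45, 20, 15, 31]


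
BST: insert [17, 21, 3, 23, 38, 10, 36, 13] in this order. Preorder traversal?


Root = 17; build tree by BST insertion.
Preorder traversal: [17, 3, 10, 13, 21, 23, 38, 36]


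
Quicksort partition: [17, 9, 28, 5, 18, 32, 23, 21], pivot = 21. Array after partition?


Elements <= 21 go left of pivot.
Result: [17, 9, 5, 18, 21, 32, 23, 28], pivot at index 4


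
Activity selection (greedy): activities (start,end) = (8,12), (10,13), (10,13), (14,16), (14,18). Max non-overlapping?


Greedy: pick earliest-ending, then skip overlaps.
Selected (2 activities): [(8, 12), (14, 16)]


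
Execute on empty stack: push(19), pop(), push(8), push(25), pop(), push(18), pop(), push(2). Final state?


push(19) -> [19]
pop() returns 19 -> []
push(8) -> [8]
push(25) -> [8, 25]
pop() returns 25 -> [8]
push(18) -> [8, 18]
pop() returns 18 -> [8]
push(2) -> [8, 2]
Final stack (bottom to top): [8, 2]


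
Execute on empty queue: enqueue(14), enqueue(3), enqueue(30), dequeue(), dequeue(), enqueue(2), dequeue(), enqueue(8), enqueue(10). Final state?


enqueue(14) -> [14]
enqueue(3) -> [14, 3]
enqueue(30) -> [14, 3, 30]
dequeue() returns 14 -> [3, 30]
dequeue() returns 3 -> [30]
enqueue(2) -> [30, 2]
dequeue() returns 30 -> [2]
enqueue(8) -> [2, 8]
enqueue(10) -> [2, 8, 10]
Final queue (front to back): [2, 8, 10]


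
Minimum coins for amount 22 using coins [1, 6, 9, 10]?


dp[0]=0; dp[i]=1+min(dp[i-c] for c in coins)
...dp[17]=3, dp[18]=2, dp[19]=2, dp[20]=2, dp[21]=3, dp[22]=3
Minimum coins for 22 = 3


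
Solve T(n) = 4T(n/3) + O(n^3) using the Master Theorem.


a=4, b=3, c=3. log_3(4)=1.262 < c=3. Case 3: O(n^c) = O(n^3)
Complexity: O(n^3)


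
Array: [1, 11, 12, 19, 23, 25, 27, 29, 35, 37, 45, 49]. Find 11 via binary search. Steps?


Search for 11:
[0,11] mid=5 arr[5]=25
[0,4] mid=2 arr[2]=12
[0,1] mid=0 arr[0]=1
[1,1] mid=1 arr[1]=11
Total: 4 comparisons


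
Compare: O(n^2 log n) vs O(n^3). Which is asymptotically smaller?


n^2 log n grows slower than cubic
O(n^2 log n) is asymptotically smaller; O(n^3) grows faster


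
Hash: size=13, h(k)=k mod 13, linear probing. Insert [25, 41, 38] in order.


Insertions: 25->slot 12; 41->slot 2; 38->slot 0
Table: [38, None, 41, None, None, None, None, None, None, None, None, None, 25]


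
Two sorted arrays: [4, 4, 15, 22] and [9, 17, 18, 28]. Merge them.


Compare heads, take smaller each step.
Merged: [4, 4, 9, 15, 17, 18, 22, 28]


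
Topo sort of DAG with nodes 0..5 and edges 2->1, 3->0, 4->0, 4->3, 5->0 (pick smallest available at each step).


Kahn's algorithm, process smallest node first
Order: [2, 1, 4, 3, 5, 0]


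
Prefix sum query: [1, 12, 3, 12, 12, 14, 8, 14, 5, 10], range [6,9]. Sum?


Prefix sums: [0, 1, 13, 16, 28, 40, 54, 62, 76, 81, 91]
Sum[6..9] = prefix[10] - prefix[6] = 91 - 54 = 37


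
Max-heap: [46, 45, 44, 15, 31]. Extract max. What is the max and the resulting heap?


Max = 46
Replace root with last, heapify down
Resulting heap: [45, 31, 44, 15]


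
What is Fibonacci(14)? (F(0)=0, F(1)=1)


F(n)=F(n-1)+F(n-2)
...F(12)=144, F(13)=233, F(14)=377


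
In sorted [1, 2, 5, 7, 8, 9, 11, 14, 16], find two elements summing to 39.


Two pointers: lo=0, hi=8
No pair sums to 39


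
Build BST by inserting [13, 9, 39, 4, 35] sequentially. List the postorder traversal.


Root = 13; build tree by BST insertion.
Postorder traversal: [4, 9, 35, 39, 13]


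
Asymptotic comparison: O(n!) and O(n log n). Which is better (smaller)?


linearithmic grows slower than factorial
O(n log n) is asymptotically smaller; O(n!) grows faster


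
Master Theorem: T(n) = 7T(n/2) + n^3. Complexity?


a=7, b=2, c=3. log_2(7)=2.807 < c=3. Case 3: O(n^c) = O(n^3)
Complexity: O(n^3)


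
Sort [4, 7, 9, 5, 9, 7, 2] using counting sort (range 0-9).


Count array: [0, 0, 1, 0, 1, 1, 0, 2, 0, 2]
Reconstruct: [2, 4, 5, 7, 7, 9, 9]


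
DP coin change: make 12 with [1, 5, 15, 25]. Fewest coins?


dp[0]=0; dp[i]=1+min(dp[i-c] for c in coins)
...dp[7]=3, dp[8]=4, dp[9]=5, dp[10]=2, dp[11]=3, dp[12]=4
Minimum coins for 12 = 4


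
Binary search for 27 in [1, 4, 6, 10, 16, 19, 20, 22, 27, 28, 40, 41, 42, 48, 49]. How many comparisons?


Search for 27:
[0,14] mid=7 arr[7]=22
[8,14] mid=11 arr[11]=41
[8,10] mid=9 arr[9]=28
[8,8] mid=8 arr[8]=27
Total: 4 comparisons


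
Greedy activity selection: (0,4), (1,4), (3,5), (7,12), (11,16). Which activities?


Greedy: pick earliest-ending, then skip overlaps.
Selected (2 activities): [(0, 4), (7, 12)]


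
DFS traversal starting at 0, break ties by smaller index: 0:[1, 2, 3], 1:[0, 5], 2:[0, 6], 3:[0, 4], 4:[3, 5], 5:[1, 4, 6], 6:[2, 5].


DFS stack-based: start with [0]
Visit order: [0, 1, 5, 4, 3, 6, 2]


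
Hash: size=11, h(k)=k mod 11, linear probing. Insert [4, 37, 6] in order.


Insertions: 4->slot 4; 37->slot 5; 6->slot 6
Table: [None, None, None, None, 4, 37, 6, None, None, None, None]


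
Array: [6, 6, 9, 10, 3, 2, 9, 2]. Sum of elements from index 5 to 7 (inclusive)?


Prefix sums: [0, 6, 12, 21, 31, 34, 36, 45, 47]
Sum[5..7] = prefix[8] - prefix[5] = 47 - 34 = 13


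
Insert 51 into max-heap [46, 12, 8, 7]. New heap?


Append 51: [46, 12, 8, 7, 51]
Bubble up: swap idx 4(51) with idx 1(12); swap idx 1(51) with idx 0(46)
Result: [51, 46, 8, 7, 12]


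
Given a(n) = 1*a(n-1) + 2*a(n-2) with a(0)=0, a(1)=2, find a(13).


Build bottom-up:
...a(11)=1366, a(12)=2730, a(13)=1*2730+2*1366=5462


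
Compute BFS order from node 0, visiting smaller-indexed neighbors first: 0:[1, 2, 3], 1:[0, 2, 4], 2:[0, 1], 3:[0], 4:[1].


BFS queue: start with [0]
Visit order: [0, 1, 2, 3, 4]


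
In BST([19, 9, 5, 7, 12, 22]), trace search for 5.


BST root = 19
Search for 5: compare at each node
Path: [19, 9, 5]


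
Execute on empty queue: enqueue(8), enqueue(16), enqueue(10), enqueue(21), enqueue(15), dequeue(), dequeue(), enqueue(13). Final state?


enqueue(8) -> [8]
enqueue(16) -> [8, 16]
enqueue(10) -> [8, 16, 10]
enqueue(21) -> [8, 16, 10, 21]
enqueue(15) -> [8, 16, 10, 21, 15]
dequeue() returns 8 -> [16, 10, 21, 15]
dequeue() returns 16 -> [10, 21, 15]
enqueue(13) -> [10, 21, 15, 13]
Final queue (front to back): [10, 21, 15, 13]


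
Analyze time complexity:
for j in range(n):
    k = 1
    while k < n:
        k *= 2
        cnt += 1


Per nesting level: O(n) * O(log n) = O(n log n)
Complexity: O(n log n)


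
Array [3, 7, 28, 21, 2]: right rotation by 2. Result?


Right rotate by 2: [21, 2, 3, 7, 28]


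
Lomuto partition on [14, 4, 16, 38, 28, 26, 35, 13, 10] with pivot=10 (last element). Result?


Elements <= 10 go left of pivot.
Result: [4, 10, 16, 38, 28, 26, 35, 13, 14], pivot at index 1


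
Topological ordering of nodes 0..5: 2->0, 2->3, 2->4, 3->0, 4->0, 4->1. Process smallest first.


Kahn's algorithm, process smallest node first
Order: [2, 3, 4, 0, 1, 5]


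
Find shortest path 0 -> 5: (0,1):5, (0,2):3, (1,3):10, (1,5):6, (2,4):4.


Dijkstra from 0:
Distances: {0: 0, 1: 5, 2: 3, 3: 15, 4: 7, 5: 11}
Shortest distance to 5 = 11, path = [0, 1, 5]


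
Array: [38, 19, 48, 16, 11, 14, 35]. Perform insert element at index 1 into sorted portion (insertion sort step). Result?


After one pass: [19, 38, 48, 16, 11, 14, 35]


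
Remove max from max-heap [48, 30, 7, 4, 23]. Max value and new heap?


Max = 48
Replace root with last, heapify down
Resulting heap: [30, 23, 7, 4]


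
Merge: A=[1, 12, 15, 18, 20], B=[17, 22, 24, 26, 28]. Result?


Compare heads, take smaller each step.
Merged: [1, 12, 15, 17, 18, 20, 22, 24, 26, 28]


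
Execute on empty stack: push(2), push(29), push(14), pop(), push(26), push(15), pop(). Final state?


push(2) -> [2]
push(29) -> [2, 29]
push(14) -> [2, 29, 14]
pop() returns 14 -> [2, 29]
push(26) -> [2, 29, 26]
push(15) -> [2, 29, 26, 15]
pop() returns 15 -> [2, 29, 26]
Final stack (bottom to top): [2, 29, 26]


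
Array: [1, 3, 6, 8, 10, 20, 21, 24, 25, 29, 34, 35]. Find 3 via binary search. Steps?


Search for 3:
[0,11] mid=5 arr[5]=20
[0,4] mid=2 arr[2]=6
[0,1] mid=0 arr[0]=1
[1,1] mid=1 arr[1]=3
Total: 4 comparisons


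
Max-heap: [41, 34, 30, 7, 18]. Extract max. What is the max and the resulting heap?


Max = 41
Replace root with last, heapify down
Resulting heap: [34, 18, 30, 7]


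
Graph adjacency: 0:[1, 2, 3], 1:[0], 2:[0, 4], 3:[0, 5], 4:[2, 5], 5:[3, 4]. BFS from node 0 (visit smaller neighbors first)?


BFS queue: start with [0]
Visit order: [0, 1, 2, 3, 4, 5]


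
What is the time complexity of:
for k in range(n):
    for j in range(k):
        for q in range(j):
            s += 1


Per nesting level: O(n) * O(n) [triangular over k] * O(n) [triangular over j] = O(n^3)
Complexity: O(n^3)


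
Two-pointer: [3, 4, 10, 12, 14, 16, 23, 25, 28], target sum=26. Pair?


Two pointers: lo=0, hi=8
Found pair: (3, 23) summing to 26


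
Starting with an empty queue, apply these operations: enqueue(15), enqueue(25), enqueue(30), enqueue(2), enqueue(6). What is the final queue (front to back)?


enqueue(15) -> [15]
enqueue(25) -> [15, 25]
enqueue(30) -> [15, 25, 30]
enqueue(2) -> [15, 25, 30, 2]
enqueue(6) -> [15, 25, 30, 2, 6]
Final queue (front to back): [15, 25, 30, 2, 6]


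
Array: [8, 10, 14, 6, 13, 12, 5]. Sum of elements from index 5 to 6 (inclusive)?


Prefix sums: [0, 8, 18, 32, 38, 51, 63, 68]
Sum[5..6] = prefix[7] - prefix[5] = 68 - 51 = 17


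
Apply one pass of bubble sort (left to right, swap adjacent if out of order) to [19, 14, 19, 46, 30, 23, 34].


After one pass: [14, 19, 19, 30, 23, 34, 46]


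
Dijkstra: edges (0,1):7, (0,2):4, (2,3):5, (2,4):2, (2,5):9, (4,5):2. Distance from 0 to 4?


Dijkstra from 0:
Distances: {0: 0, 1: 7, 2: 4, 3: 9, 4: 6, 5: 8}
Shortest distance to 4 = 6, path = [0, 2, 4]


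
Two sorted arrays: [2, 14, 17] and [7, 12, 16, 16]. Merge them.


Compare heads, take smaller each step.
Merged: [2, 7, 12, 14, 16, 16, 17]


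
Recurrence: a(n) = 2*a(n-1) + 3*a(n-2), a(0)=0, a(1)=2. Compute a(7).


Build bottom-up:
...a(5)=122, a(6)=364, a(7)=2*364+3*122=1094


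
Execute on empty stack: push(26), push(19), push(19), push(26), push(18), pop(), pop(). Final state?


push(26) -> [26]
push(19) -> [26, 19]
push(19) -> [26, 19, 19]
push(26) -> [26, 19, 19, 26]
push(18) -> [26, 19, 19, 26, 18]
pop() returns 18 -> [26, 19, 19, 26]
pop() returns 26 -> [26, 19, 19]
Final stack (bottom to top): [26, 19, 19]


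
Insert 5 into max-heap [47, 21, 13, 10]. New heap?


Append 5: [47, 21, 13, 10, 5]
Bubble up: no swaps needed
Result: [47, 21, 13, 10, 5]


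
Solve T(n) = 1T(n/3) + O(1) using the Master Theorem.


a=1, b=3, c=0. log_3(1)=0 = c=0. Case 2: O(n^c log n) = O(log n)
Complexity: O(log n)


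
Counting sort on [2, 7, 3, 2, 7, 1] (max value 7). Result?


Count array: [0, 1, 2, 1, 0, 0, 0, 2]
Reconstruct: [1, 2, 2, 3, 7, 7]


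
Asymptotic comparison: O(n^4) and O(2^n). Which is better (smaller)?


quartic grows slower than exponential
O(n^4) is asymptotically smaller; O(2^n) grows faster


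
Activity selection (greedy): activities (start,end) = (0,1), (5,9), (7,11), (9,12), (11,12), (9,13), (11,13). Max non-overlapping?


Greedy: pick earliest-ending, then skip overlaps.
Selected (3 activities): [(0, 1), (5, 9), (9, 12)]


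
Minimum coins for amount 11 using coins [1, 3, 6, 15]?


dp[0]=0; dp[i]=1+min(dp[i-c] for c in coins)
...dp[6]=1, dp[7]=2, dp[8]=3, dp[9]=2, dp[10]=3, dp[11]=4
Minimum coins for 11 = 4


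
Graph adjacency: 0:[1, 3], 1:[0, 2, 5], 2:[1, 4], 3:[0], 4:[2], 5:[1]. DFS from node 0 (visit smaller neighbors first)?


DFS stack-based: start with [0]
Visit order: [0, 1, 2, 4, 5, 3]


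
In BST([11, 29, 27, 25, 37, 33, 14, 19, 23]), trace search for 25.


BST root = 11
Search for 25: compare at each node
Path: [11, 29, 27, 25]


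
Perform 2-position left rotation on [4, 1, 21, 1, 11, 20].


Left rotate by 2: [21, 1, 11, 20, 4, 1]


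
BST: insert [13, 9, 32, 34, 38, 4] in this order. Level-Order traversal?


Root = 13; build tree by BST insertion.
Level-Order traversal: [13, 9, 32, 4, 34, 38]


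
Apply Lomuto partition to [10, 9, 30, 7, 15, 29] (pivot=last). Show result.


Elements <= 29 go left of pivot.
Result: [10, 9, 7, 15, 29, 30], pivot at index 4


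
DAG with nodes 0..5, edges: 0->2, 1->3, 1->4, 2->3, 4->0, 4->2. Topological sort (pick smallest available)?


Kahn's algorithm, process smallest node first
Order: [1, 4, 0, 2, 3, 5]


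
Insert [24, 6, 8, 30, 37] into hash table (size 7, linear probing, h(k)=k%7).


Insertions: 24->slot 3; 6->slot 6; 8->slot 1; 30->slot 2; 37->slot 4
Table: [None, 8, 30, 24, 37, None, 6]


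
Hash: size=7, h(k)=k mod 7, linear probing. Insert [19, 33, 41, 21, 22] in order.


Insertions: 19->slot 5; 33->slot 6; 41->slot 0; 21->slot 1; 22->slot 2
Table: [41, 21, 22, None, None, 19, 33]


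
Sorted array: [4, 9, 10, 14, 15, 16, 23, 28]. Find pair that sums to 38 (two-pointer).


Two pointers: lo=0, hi=7
Found pair: (10, 28) summing to 38


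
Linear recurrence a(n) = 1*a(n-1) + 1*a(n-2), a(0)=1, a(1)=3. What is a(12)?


Build bottom-up:
...a(10)=199, a(11)=322, a(12)=1*322+1*199=521


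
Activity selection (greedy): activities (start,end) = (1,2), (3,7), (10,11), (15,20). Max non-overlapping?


Greedy: pick earliest-ending, then skip overlaps.
Selected (4 activities): [(1, 2), (3, 7), (10, 11), (15, 20)]


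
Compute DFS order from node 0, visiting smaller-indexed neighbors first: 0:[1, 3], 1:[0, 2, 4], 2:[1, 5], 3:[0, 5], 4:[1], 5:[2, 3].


DFS stack-based: start with [0]
Visit order: [0, 1, 2, 5, 3, 4]


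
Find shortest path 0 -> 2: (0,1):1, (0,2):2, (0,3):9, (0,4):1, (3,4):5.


Dijkstra from 0:
Distances: {0: 0, 1: 1, 2: 2, 3: 6, 4: 1}
Shortest distance to 2 = 2, path = [0, 2]


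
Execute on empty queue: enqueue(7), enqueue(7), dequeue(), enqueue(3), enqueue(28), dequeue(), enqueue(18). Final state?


enqueue(7) -> [7]
enqueue(7) -> [7, 7]
dequeue() returns 7 -> [7]
enqueue(3) -> [7, 3]
enqueue(28) -> [7, 3, 28]
dequeue() returns 7 -> [3, 28]
enqueue(18) -> [3, 28, 18]
Final queue (front to back): [3, 28, 18]


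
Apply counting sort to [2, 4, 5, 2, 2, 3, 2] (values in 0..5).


Count array: [0, 0, 4, 1, 1, 1]
Reconstruct: [2, 2, 2, 2, 3, 4, 5]


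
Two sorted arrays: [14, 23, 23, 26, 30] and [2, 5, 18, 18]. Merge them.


Compare heads, take smaller each step.
Merged: [2, 5, 14, 18, 18, 23, 23, 26, 30]


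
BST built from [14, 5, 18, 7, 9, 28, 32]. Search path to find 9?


BST root = 14
Search for 9: compare at each node
Path: [14, 5, 7, 9]


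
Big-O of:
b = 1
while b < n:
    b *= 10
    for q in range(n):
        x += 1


Per nesting level: O(log n) * O(n) = O(n log n)
Complexity: O(n log n)


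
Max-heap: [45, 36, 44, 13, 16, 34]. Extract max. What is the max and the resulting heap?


Max = 45
Replace root with last, heapify down
Resulting heap: [44, 36, 34, 13, 16]


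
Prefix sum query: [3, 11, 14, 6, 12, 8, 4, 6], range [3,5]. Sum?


Prefix sums: [0, 3, 14, 28, 34, 46, 54, 58, 64]
Sum[3..5] = prefix[6] - prefix[3] = 54 - 28 = 26


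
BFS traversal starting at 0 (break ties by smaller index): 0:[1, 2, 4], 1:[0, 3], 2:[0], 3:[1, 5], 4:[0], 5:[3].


BFS queue: start with [0]
Visit order: [0, 1, 2, 4, 3, 5]


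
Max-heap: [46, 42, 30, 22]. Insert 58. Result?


Append 58: [46, 42, 30, 22, 58]
Bubble up: swap idx 4(58) with idx 1(42); swap idx 1(58) with idx 0(46)
Result: [58, 46, 30, 22, 42]


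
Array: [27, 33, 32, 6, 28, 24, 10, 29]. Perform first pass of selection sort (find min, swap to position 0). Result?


After one pass: [6, 33, 32, 27, 28, 24, 10, 29]


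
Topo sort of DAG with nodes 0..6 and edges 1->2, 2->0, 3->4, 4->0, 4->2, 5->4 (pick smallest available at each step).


Kahn's algorithm, process smallest node first
Order: [1, 3, 5, 4, 2, 0, 6]


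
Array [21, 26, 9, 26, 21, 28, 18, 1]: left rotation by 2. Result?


Left rotate by 2: [9, 26, 21, 28, 18, 1, 21, 26]


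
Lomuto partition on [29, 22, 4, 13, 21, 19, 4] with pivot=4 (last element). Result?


Elements <= 4 go left of pivot.
Result: [4, 4, 29, 13, 21, 19, 22], pivot at index 1


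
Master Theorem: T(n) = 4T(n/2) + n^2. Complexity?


a=4, b=2, c=2. log_2(4)=2 = c=2. Case 2: O(n^c log n) = O(n^2 log n)
Complexity: O(n^2 log n)


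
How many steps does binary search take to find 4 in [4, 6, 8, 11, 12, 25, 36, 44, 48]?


Search for 4:
[0,8] mid=4 arr[4]=12
[0,3] mid=1 arr[1]=6
[0,0] mid=0 arr[0]=4
Total: 3 comparisons


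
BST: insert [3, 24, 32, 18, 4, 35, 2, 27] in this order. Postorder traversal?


Root = 3; build tree by BST insertion.
Postorder traversal: [2, 4, 18, 27, 35, 32, 24, 3]


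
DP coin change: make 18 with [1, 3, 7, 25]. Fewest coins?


dp[0]=0; dp[i]=1+min(dp[i-c] for c in coins)
...dp[13]=3, dp[14]=2, dp[15]=3, dp[16]=4, dp[17]=3, dp[18]=4
Minimum coins for 18 = 4


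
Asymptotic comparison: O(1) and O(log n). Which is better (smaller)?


constant grows slower than logarithmic
O(1) is asymptotically smaller; O(log n) grows faster


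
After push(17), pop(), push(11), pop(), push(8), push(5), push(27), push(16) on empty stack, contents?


push(17) -> [17]
pop() returns 17 -> []
push(11) -> [11]
pop() returns 11 -> []
push(8) -> [8]
push(5) -> [8, 5]
push(27) -> [8, 5, 27]
push(16) -> [8, 5, 27, 16]
Final stack (bottom to top): [8, 5, 27, 16]


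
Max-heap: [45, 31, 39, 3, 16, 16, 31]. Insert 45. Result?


Append 45: [45, 31, 39, 3, 16, 16, 31, 45]
Bubble up: swap idx 7(45) with idx 3(3); swap idx 3(45) with idx 1(31)
Result: [45, 45, 39, 31, 16, 16, 31, 3]


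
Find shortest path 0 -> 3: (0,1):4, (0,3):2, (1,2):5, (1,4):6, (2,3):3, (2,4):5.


Dijkstra from 0:
Distances: {0: 0, 1: 4, 2: 5, 3: 2, 4: 10}
Shortest distance to 3 = 2, path = [0, 3]


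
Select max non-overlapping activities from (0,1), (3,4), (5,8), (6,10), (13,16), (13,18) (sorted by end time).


Greedy: pick earliest-ending, then skip overlaps.
Selected (4 activities): [(0, 1), (3, 4), (5, 8), (13, 16)]


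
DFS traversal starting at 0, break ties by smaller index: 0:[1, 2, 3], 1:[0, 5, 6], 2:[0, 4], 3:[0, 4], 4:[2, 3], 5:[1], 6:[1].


DFS stack-based: start with [0]
Visit order: [0, 1, 5, 6, 2, 4, 3]


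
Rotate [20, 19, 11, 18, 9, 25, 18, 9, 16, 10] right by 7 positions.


Right rotate by 7: [18, 9, 25, 18, 9, 16, 10, 20, 19, 11]


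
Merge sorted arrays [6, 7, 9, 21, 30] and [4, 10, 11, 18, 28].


Compare heads, take smaller each step.
Merged: [4, 6, 7, 9, 10, 11, 18, 21, 28, 30]


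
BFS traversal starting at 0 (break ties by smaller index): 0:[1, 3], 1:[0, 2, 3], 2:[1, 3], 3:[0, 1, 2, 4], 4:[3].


BFS queue: start with [0]
Visit order: [0, 1, 3, 2, 4]


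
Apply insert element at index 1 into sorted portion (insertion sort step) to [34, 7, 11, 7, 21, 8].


After one pass: [7, 34, 11, 7, 21, 8]


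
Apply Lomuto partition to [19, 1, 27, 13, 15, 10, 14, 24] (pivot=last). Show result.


Elements <= 24 go left of pivot.
Result: [19, 1, 13, 15, 10, 14, 24, 27], pivot at index 6


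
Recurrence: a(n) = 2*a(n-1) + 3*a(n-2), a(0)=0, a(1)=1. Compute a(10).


Build bottom-up:
...a(8)=1640, a(9)=4921, a(10)=2*4921+3*1640=14762


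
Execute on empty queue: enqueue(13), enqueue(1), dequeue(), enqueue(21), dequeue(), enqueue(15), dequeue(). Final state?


enqueue(13) -> [13]
enqueue(1) -> [13, 1]
dequeue() returns 13 -> [1]
enqueue(21) -> [1, 21]
dequeue() returns 1 -> [21]
enqueue(15) -> [21, 15]
dequeue() returns 21 -> [15]
Final queue (front to back): [15]


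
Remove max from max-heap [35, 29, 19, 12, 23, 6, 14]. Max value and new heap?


Max = 35
Replace root with last, heapify down
Resulting heap: [29, 23, 19, 12, 14, 6]


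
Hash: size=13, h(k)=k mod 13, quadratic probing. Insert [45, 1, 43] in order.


Insertions: 45->slot 6; 1->slot 1; 43->slot 4
Table: [None, 1, None, None, 43, None, 45, None, None, None, None, None, None]


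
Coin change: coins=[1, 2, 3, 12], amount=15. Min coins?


dp[0]=0; dp[i]=1+min(dp[i-c] for c in coins)
...dp[10]=4, dp[11]=4, dp[12]=1, dp[13]=2, dp[14]=2, dp[15]=2
Minimum coins for 15 = 2


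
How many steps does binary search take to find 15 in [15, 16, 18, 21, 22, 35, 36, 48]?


Search for 15:
[0,7] mid=3 arr[3]=21
[0,2] mid=1 arr[1]=16
[0,0] mid=0 arr[0]=15
Total: 3 comparisons


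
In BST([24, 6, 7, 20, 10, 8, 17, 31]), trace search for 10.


BST root = 24
Search for 10: compare at each node
Path: [24, 6, 7, 20, 10]


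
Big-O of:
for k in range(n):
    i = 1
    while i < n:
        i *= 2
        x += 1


Per nesting level: O(n) * O(log n) = O(n log n)
Complexity: O(n log n)


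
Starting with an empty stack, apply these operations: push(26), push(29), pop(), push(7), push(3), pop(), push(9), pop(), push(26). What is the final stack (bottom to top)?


push(26) -> [26]
push(29) -> [26, 29]
pop() returns 29 -> [26]
push(7) -> [26, 7]
push(3) -> [26, 7, 3]
pop() returns 3 -> [26, 7]
push(9) -> [26, 7, 9]
pop() returns 9 -> [26, 7]
push(26) -> [26, 7, 26]
Final stack (bottom to top): [26, 7, 26]


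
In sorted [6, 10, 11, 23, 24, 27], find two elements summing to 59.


Two pointers: lo=0, hi=5
No pair sums to 59


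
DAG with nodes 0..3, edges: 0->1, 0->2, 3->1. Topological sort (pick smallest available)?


Kahn's algorithm, process smallest node first
Order: [0, 2, 3, 1]


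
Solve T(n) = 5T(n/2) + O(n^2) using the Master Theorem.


a=5, b=2, c=2. log_2(5)=2.322 > c=2. Case 1: O(n^log_b(a)) = O(n^2.322)
Complexity: O(n^2.322)


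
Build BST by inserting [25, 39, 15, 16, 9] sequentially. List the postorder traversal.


Root = 25; build tree by BST insertion.
Postorder traversal: [9, 16, 15, 39, 25]


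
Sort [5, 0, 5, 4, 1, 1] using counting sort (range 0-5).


Count array: [1, 2, 0, 0, 1, 2]
Reconstruct: [0, 1, 1, 4, 5, 5]


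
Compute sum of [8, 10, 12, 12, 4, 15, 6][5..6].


Prefix sums: [0, 8, 18, 30, 42, 46, 61, 67]
Sum[5..6] = prefix[7] - prefix[5] = 67 - 46 = 21


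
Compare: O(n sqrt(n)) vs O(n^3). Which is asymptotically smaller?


n^1.5 grows slower than cubic
O(n sqrt(n)) is asymptotically smaller; O(n^3) grows faster


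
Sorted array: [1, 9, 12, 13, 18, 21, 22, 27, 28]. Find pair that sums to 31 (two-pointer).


Two pointers: lo=0, hi=8
Found pair: (9, 22) summing to 31


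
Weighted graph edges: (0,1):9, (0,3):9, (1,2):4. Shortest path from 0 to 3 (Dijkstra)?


Dijkstra from 0:
Distances: {0: 0, 1: 9, 2: 13, 3: 9}
Shortest distance to 3 = 9, path = [0, 3]


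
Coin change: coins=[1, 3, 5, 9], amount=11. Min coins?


dp[0]=0; dp[i]=1+min(dp[i-c] for c in coins)
...dp[6]=2, dp[7]=3, dp[8]=2, dp[9]=1, dp[10]=2, dp[11]=3
Minimum coins for 11 = 3


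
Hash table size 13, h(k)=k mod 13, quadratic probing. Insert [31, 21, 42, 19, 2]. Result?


Insertions: 31->slot 5; 21->slot 8; 42->slot 3; 19->slot 6; 2->slot 2
Table: [None, None, 2, 42, None, 31, 19, None, 21, None, None, None, None]


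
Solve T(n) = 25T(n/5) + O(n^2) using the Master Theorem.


a=25, b=5, c=2. log_5(25)=2 = c=2. Case 2: O(n^c log n) = O(n^2 log n)
Complexity: O(n^2 log n)


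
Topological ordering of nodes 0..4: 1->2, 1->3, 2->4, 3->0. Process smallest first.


Kahn's algorithm, process smallest node first
Order: [1, 2, 3, 0, 4]


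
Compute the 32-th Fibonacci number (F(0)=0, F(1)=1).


F(n)=F(n-1)+F(n-2)
...F(30)=832040, F(31)=1346269, F(32)=2178309


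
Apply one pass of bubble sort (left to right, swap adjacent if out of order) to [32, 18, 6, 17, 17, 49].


After one pass: [18, 6, 17, 17, 32, 49]


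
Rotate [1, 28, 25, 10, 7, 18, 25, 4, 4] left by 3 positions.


Left rotate by 3: [10, 7, 18, 25, 4, 4, 1, 28, 25]


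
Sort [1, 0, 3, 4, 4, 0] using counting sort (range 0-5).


Count array: [2, 1, 0, 1, 2, 0]
Reconstruct: [0, 0, 1, 3, 4, 4]


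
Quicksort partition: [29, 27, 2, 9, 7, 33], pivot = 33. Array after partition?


Elements <= 33 go left of pivot.
Result: [29, 27, 2, 9, 7, 33], pivot at index 5


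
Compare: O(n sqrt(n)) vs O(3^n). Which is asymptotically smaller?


n^1.5 grows slower than exponential (base 3)
O(n sqrt(n)) is asymptotically smaller; O(3^n) grows faster


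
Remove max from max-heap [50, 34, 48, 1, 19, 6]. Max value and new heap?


Max = 50
Replace root with last, heapify down
Resulting heap: [48, 34, 6, 1, 19]


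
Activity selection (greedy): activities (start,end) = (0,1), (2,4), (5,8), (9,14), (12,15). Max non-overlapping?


Greedy: pick earliest-ending, then skip overlaps.
Selected (4 activities): [(0, 1), (2, 4), (5, 8), (9, 14)]


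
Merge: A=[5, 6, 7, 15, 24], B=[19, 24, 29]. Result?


Compare heads, take smaller each step.
Merged: [5, 6, 7, 15, 19, 24, 24, 29]
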